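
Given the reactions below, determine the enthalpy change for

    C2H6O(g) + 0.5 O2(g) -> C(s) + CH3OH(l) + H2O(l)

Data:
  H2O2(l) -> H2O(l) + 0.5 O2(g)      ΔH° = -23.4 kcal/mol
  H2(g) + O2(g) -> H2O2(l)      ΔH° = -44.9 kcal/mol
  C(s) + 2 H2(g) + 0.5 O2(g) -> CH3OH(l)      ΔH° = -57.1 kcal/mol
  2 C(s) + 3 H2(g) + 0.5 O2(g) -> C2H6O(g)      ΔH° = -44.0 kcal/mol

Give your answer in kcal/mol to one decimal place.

equation 1 as written: -23.4 kcal/mol
equation 2 as written: -44.9 kcal/mol
equation 3 as written: -57.1 kcal/mol
equation 4 reversed: +44.0 kcal/mol
Combining the equations, ΔH° = (-23.4) + (-44.9) + (-57.1) + (+44.0) = -81.4 kcal/mol

ΔH° = -81.4 kcal/mol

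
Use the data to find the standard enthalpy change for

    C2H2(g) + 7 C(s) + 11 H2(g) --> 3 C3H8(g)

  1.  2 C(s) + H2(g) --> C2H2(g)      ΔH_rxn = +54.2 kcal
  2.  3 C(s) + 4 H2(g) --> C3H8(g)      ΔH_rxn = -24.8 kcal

eq. 1 reversed: -54.2 kcal
eq. 2 × 3: (3)·(-24.8) = -74.4 kcal
ΔH_rxn = (-1)·(+54.2) + (3)·(-24.8) = -128.6 kcal

ΔH_rxn = -128.6 kcal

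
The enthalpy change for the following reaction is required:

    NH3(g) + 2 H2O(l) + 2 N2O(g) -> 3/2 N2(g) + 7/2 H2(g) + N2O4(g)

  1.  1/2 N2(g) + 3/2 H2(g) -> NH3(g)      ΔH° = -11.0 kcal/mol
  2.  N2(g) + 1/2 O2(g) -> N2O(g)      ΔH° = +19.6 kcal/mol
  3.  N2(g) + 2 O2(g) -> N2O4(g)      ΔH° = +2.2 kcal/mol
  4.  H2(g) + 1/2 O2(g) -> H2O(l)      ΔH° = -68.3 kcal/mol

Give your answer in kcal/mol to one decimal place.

eq. 1 reversed: +11.0 kcal/mol
eq. 2 reversed and × 2: (-2)·(+19.6) = -39.2 kcal/mol
eq. 3 as written: +2.2 kcal/mol
eq. 4 reversed and × 2: (-2)·(-68.3) = +136.6 kcal/mol
Since enthalpy is a state function, ΔH° = (-1)·(-11.0) + (-2)·(+19.6) + (1)·(+2.2) + (-2)·(-68.3) = 110.6 kcal/mol

ΔH° = 110.6 kcal/mol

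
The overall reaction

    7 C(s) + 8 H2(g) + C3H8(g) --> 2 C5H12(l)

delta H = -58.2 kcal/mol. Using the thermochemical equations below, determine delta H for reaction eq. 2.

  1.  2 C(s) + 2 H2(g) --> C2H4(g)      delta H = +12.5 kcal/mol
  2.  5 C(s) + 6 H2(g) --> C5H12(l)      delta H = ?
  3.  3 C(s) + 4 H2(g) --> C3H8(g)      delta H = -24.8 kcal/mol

eq. 1: not needed (C2H4(g) appears nowhere else).
eq. 2 × 2 (×2 to match 2 C5H12(l) in the target): contributes 2·x
eq. 3 reversed (reverse to put C3H8(g) on the reactant side): +24.8 kcal/mol
-58.2 = (+24.8) + 2·x
x = (-58.2 − (+24.8)) / (2) = -41.5 kcal/mol

delta H = -41.5 kcal/mol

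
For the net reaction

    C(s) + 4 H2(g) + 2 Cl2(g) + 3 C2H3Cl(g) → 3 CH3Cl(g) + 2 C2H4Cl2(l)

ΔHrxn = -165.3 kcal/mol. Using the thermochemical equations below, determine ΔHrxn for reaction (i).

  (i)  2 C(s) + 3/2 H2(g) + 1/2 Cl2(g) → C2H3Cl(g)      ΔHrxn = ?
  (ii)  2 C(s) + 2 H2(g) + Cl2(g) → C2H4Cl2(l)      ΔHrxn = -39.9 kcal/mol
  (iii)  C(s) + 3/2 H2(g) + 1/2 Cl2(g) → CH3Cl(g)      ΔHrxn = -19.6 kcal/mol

(i) reversed and × 3 (reverse to put C2H3Cl(g) on the reactant side; scale by 3 for the 3 C2H3Cl(g)): contributes −3·x
(ii) × 2 (scale by 2 for the 2 C2H4Cl2(l)): (2)·(-39.9) = -79.8 kcal/mol
(iii) × 3 (scale by 3 for the 3 CH3Cl(g)): (3)·(-19.6) = -58.8 kcal/mol
-165.3 = (-79.8) + (-58.8) − 3·x
x = (-165.3 − (-138.6)) / (-3) = 8.9 kcal/mol

ΔHrxn = 8.9 kcal/mol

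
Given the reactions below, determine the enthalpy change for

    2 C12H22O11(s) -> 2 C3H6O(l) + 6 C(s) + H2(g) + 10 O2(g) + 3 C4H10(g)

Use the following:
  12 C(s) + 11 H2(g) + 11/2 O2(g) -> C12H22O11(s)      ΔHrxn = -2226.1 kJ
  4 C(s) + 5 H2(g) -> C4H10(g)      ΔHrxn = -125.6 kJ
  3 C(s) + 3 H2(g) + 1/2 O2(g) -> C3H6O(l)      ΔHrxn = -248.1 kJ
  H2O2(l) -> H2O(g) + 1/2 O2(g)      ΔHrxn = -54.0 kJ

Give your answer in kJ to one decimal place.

ΔHrxn = 3579.2 kJ

equation 1 reversed and × 2 (reverse to put C12H22O11(s) on the reactant side; scale by 2 for the 2 C12H22O11(s)): (-2)·(-2226.1) = +4452.2 kJ
equation 2 × 3 (scale by 3 for the 3 C4H10(g)): (3)·(-125.6) = -376.8 kJ
equation 3 × 2 (scale by 2 for the 2 C3H6O(l)): (2)·(-248.1) = -496.2 kJ
equation 4: not needed (H2O(g) appears nowhere else).
Combining the equations, ΔHrxn = (+4452.2) + (-376.8) + (-496.2) = 3579.2 kJ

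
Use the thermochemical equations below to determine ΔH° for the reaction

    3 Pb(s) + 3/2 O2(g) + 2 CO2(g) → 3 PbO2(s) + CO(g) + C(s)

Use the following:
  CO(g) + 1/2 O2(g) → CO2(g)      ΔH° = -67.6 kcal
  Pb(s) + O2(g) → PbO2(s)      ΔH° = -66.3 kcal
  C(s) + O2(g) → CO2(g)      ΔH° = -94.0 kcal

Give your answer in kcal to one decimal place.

ΔH° = -37.3 kcal

equation 1 reversed: +67.6 kcal
equation 2 × 3: (3)·(-66.3) = -198.9 kcal
equation 3 reversed: +94.0 kcal
Since enthalpy is a state function, ΔH° = (+67.6) + (-198.9) + (+94.0) = -37.3 kcal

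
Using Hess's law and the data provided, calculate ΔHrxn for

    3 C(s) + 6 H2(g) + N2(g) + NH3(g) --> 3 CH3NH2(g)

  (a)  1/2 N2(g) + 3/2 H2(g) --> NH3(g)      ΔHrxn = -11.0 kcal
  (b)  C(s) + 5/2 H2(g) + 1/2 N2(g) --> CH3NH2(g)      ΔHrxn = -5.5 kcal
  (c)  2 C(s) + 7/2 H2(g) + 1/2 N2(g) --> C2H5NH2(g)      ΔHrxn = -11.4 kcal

ΔHrxn = -5.5 kcal

(a) reversed: +11.0 kcal
(b) × 3: (3)·(-5.5) = -16.5 kcal
(c): not needed.
ΔHrxn = (+11.0) + (-16.5) = -5.5 kcal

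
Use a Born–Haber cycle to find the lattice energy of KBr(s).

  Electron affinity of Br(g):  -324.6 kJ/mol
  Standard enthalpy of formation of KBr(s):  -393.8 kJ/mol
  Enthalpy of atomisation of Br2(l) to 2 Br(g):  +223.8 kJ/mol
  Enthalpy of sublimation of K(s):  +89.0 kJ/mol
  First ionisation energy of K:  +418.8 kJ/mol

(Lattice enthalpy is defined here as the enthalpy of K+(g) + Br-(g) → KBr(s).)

U = -688.9 kJ/mol

ΔHf° = 1·ΔHsub + 1·(ΣIE) + 1/2·D(Br2) + 1·EA + U
-393.8 = 1·(+89.0) + 1·(+418.8) + 1/2·(+223.8) + 1·(-324.6) + U
U = -393.8 − (+295.1) = -688.9 kJ/mol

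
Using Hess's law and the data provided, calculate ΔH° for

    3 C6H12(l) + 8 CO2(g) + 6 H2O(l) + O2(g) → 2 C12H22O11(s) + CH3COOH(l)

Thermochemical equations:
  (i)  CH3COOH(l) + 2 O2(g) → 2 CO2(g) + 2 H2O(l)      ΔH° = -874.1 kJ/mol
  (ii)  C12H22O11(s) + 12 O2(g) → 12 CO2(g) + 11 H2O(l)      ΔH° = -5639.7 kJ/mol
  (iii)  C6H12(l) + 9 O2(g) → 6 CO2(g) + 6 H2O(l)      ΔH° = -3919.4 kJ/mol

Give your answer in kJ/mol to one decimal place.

(i) reversed: +874.1 kJ/mol
(ii) reversed and × 2: (-2)·(-5639.7) = +11279.4 kJ/mol
(iii) × 3: (3)·(-3919.4) = -11758.2 kJ/mol
Summing the manipulated equations, ΔH° = (+874.1) + (+11279.4) + (-11758.2) = 395.3 kJ/mol

ΔH° = 395.3 kJ/mol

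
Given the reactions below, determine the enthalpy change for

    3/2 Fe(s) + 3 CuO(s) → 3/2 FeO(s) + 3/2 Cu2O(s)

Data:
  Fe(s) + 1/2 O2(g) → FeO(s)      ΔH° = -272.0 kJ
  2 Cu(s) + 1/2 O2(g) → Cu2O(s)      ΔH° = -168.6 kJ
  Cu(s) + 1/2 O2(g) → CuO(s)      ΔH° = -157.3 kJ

equation 1 × 3/2 (×3/2 to match 3/2 FeO(s) in the target): (3/2)·(-272.0) = -408.0 kJ
equation 2 × 3/2 (scale by 3/2 for the 3/2 Cu2O(s)): (3/2)·(-168.6) = -252.9 kJ
equation 3 reversed and × 3 (reverse to put CuO(s) on the reactant side; scale by 3 for the 3 CuO(s)): (-3)·(-157.3) = +471.9 kJ
ΔH° = (-408.0) + (-252.9) + (+471.9) = -189.0 kJ

ΔH° = -189.0 kJ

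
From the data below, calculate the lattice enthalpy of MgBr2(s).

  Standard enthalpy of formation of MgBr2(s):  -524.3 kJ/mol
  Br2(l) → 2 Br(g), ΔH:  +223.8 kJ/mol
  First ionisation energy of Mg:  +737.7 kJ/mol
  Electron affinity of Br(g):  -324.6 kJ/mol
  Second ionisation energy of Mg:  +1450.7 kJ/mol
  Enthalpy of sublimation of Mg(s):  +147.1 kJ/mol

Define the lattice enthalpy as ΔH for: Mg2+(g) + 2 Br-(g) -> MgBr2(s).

ΔHf° = 1·ΔHsub + 1·(ΣIE) + 1·D(Br2) + 2·EA + U
-524.3 = 1·(+147.1) + 1·(+2188.4) + 1·(+223.8) + 2·(-324.6) + U
U = -524.3 − (+1910.1) = -2434.4 kJ/mol

U = -2434.4 kJ/mol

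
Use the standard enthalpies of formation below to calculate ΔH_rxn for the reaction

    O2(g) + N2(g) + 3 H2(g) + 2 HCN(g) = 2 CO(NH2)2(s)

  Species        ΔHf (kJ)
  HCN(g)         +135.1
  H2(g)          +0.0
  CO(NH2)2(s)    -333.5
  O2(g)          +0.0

ΔH_rxn = -937.2 kJ

Products: 2·(-333.5) = -667.0
Reactants: 1·(+0.0) + 1·(+0.0) + 3·(+0.0) + 2·(+135.1) = +270.2
ΔH_rxn = (-667.0) − (+270.2) = -937.2 kJ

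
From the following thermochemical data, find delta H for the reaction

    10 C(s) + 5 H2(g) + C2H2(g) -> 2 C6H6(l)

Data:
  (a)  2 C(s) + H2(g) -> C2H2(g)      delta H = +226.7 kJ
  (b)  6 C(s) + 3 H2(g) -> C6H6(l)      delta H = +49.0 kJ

delta H = -128.7 kJ

(a) reversed: -226.7 kJ
(b) × 2: (2)·(+49.0) = +98.0 kJ
delta H = (-1)·(+226.7) + (2)·(+49.0) = -128.7 kJ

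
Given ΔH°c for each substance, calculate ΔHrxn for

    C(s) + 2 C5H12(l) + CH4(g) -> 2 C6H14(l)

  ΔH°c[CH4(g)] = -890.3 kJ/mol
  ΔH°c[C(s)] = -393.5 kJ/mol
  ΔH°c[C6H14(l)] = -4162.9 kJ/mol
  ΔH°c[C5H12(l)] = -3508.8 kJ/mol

ΔHrxn = 24.4 kJ/mol

Using ΔH = Σ nΔHc°(reactants) − Σ nΔHc°(products):
= [1·(-393.5) + 2·(-3508.8) + 1·(-890.3)] − [2·(-4162.9)]
= 24.4 kJ/mol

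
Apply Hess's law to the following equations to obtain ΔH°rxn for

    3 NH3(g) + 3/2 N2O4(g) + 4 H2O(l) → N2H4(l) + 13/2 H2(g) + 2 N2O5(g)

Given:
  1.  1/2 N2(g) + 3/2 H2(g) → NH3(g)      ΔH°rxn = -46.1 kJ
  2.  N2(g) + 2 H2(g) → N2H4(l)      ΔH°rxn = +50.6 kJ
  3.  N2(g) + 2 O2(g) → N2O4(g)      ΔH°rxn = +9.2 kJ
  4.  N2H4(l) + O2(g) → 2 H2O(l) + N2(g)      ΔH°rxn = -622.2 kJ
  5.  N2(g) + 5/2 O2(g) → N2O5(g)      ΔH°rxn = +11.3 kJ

eq. 1 reversed and × 3 (NH3(g) must end up as a reactant; scale by 3 for the 3 NH3(g)): (-3)·(-46.1) = +138.3 kJ
eq. 2 reversed: -50.6 kJ
eq. 3 reversed and × 3/2 (reverse to put N2O4(g) on the reactant side; ×3/2 to match 3/2 N2O4(g) in the target): (-3/2)·(+9.2) = -13.8 kJ
eq. 4 reversed and × 2 (H2O(l) must end up as a reactant; scale by 2 for the 4 H2O(l)): (-2)·(-622.2) = +1244.4 kJ
eq. 5 × 2 (×2 to match 2 N2O5(g) in the target): (2)·(+11.3) = +22.6 kJ
ΔH°rxn = (+138.3) + (-50.6) + (-13.8) + (+1244.4) + (+22.6) = 1340.9 kJ

ΔH°rxn = 1340.9 kJ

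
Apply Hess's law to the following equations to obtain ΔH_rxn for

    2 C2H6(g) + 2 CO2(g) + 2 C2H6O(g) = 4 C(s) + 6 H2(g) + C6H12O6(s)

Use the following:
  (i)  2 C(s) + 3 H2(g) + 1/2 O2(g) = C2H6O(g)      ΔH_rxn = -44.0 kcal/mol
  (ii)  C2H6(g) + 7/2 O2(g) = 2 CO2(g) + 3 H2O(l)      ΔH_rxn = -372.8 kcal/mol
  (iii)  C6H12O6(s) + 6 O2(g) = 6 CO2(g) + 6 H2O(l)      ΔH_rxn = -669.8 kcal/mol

ΔH_rxn = 12.2 kcal/mol

(i) reversed and × 2: (-2)·(-44.0) = +88.0 kcal/mol
(ii) × 2: (2)·(-372.8) = -745.6 kcal/mol
(iii) reversed: +669.8 kcal/mol
Since enthalpy is a state function, ΔH_rxn = (-2)·(-44.0) + (2)·(-372.8) + (-1)·(-669.8) = 12.2 kcal/mol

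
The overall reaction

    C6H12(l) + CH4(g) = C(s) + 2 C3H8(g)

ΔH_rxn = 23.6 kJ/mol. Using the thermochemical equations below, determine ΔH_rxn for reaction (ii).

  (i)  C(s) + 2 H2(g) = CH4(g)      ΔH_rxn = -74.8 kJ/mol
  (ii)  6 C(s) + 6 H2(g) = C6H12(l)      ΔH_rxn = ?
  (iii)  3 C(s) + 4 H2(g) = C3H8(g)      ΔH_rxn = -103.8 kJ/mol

ΔH_rxn = -156.4 kJ/mol

(i) reversed (CH4(g) must end up as a reactant): +74.8 kJ/mol
(ii) reversed (C6H12(l) must end up as a reactant): contributes −x
(iii) × 2 (×2 to match 2 C3H8(g) in the target): (2)·(-103.8) = -207.6 kJ/mol
+23.6 = (+74.8) + (-207.6) − x
x = (+23.6 − (-132.8)) / (-1) = -156.4 kJ/mol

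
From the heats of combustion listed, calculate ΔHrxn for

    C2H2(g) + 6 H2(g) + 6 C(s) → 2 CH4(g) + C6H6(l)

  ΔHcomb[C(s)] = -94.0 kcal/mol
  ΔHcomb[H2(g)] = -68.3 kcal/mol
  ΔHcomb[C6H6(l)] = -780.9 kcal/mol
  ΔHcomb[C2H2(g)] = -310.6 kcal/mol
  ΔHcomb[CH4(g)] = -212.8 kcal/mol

With combustion enthalpies, reactants minus products:
= [1·(-310.6) + 6·(-68.3) + 6·(-94.0)] − [2·(-212.8) + 1·(-780.9)]
= -77.9 kcal/mol

ΔHrxn = -77.9 kcal/mol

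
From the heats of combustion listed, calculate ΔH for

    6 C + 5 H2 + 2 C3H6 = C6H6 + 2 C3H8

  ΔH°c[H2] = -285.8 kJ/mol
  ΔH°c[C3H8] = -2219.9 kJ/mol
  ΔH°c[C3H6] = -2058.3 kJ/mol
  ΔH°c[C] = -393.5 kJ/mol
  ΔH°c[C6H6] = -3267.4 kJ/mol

Using ΔH = Σ nΔHc°(reactants) − Σ nΔHc°(products):
= [6·(-393.5) + 5·(-285.8) + 2·(-2058.3)] − [1·(-3267.4) + 2·(-2219.9)]
= -199.4 kJ/mol

ΔH = -199.4 kJ/mol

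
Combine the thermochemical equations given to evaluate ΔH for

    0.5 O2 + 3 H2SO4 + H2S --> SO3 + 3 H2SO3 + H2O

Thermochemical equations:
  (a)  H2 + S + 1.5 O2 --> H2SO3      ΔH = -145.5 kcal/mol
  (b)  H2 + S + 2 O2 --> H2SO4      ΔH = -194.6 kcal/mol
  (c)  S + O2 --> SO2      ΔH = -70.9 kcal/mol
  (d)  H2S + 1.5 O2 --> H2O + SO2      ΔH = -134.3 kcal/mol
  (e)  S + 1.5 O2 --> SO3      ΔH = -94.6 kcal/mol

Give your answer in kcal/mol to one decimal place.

ΔH = -10.7 kcal/mol

(a) × 3: (3)·(-145.5) = -436.5 kcal/mol
(b) reversed and × 3: (-3)·(-194.6) = +583.8 kcal/mol
(c) reversed: +70.9 kcal/mol
(d) as written: -134.3 kcal/mol
(e) as written: -94.6 kcal/mol
Combining the equations, ΔH = (-436.5) + (+583.8) + (+70.9) + (-134.3) + (-94.6) = -10.7 kcal/mol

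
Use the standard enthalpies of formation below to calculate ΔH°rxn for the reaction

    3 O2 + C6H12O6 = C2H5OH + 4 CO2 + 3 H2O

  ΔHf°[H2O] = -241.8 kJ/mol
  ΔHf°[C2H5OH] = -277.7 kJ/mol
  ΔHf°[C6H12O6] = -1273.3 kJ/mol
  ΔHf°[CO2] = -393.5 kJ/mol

Products: 1·(-277.7) + 4·(-393.5) + 3·(-241.8) = -2577.1
Reactants: 3·(+0.0) + 1·(-1273.3) = -1273.3
ΔH°rxn = (-2577.1) − (-1273.3) = -1303.8 kJ/mol

ΔH°rxn = -1303.8 kJ/mol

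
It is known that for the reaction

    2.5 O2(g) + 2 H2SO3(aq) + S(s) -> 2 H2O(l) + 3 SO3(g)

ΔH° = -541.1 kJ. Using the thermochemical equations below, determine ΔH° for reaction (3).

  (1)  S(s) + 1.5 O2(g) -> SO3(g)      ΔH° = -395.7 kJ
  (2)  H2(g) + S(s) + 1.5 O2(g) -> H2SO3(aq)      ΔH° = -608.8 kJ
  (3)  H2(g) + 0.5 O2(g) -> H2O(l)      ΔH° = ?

(1) × 3: (3)·(-395.7) = -1187.1 kJ
(2) reversed and × 2: (-2)·(-608.8) = +1217.6 kJ
(3) × 2: contributes 2·x
-541.1 = (-1187.1) + (+1217.6) + 2·x
x = (-541.1 − (+30.5)) / (2) = -285.8 kJ

ΔH° = -285.8 kJ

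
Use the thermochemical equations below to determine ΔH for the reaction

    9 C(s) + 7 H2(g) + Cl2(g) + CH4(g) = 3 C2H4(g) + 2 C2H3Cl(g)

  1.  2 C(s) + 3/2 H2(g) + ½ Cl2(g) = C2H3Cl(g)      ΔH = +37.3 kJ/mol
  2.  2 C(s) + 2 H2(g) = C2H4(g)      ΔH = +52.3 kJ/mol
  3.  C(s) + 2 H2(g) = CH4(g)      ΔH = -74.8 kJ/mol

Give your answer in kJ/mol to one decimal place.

eq. 1 × 2: (2)·(+37.3) = +74.6 kJ/mol
eq. 2 × 3: (3)·(+52.3) = +156.9 kJ/mol
eq. 3 reversed: +74.8 kJ/mol
ΔH = (2)·(+37.3) + (3)·(+52.3) + (-1)·(-74.8) = 306.3 kJ/mol

ΔH = 306.3 kJ/mol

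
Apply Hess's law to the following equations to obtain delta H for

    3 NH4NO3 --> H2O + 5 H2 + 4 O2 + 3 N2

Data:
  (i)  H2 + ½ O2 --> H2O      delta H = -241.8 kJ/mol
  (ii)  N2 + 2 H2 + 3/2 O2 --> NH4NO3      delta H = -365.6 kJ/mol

delta H = 855.0 kJ/mol

(i) as written: -241.8 kJ/mol
(ii) reversed and × 3: (-3)·(-365.6) = +1096.8 kJ/mol
delta H = (1)·(-241.8) + (-3)·(-365.6) = 855.0 kJ/mol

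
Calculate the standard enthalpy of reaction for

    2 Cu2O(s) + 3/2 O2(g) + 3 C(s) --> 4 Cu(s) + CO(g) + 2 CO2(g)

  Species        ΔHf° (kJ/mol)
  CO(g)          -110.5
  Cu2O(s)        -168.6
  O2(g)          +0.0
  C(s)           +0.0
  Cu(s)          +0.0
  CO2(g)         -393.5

ΔH° = -560.3 kJ/mol

ΔH°rxn = Σ nΔHf°(products) − Σ nΔHf°(reactants).
Products: 4·(+0.0) + 1·(-110.5) + 2·(-393.5) = -897.5
Reactants: 2·(-168.6) + 3/2·(+0.0) + 3·(+0.0) = -337.2
ΔH° = (-897.5) − (-337.2) = -560.3 kJ/mol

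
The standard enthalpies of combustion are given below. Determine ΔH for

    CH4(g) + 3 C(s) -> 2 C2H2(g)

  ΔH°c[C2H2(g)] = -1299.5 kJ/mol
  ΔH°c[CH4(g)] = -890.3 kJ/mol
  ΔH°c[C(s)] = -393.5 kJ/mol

Using ΔH = Σ nΔHc°(reactants) − Σ nΔHc°(products):
= [1·(-890.3) + 3·(-393.5)] − [2·(-1299.5)]
= 528.2 kJ/mol

ΔH = 528.2 kJ/mol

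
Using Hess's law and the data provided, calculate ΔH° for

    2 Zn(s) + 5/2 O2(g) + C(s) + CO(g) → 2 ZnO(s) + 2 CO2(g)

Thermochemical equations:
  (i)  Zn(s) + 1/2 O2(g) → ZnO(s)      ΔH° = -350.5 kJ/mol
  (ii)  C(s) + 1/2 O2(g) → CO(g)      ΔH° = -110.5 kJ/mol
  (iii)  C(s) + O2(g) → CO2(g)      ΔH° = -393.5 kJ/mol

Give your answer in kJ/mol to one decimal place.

ΔH° = -1377.5 kJ/mol

(i) × 2: (2)·(-350.5) = -701.0 kJ/mol
(ii) reversed: +110.5 kJ/mol
(iii) × 2: (2)·(-393.5) = -787.0 kJ/mol
ΔH° = (-701.0) + (+110.5) + (-787.0) = -1377.5 kJ/mol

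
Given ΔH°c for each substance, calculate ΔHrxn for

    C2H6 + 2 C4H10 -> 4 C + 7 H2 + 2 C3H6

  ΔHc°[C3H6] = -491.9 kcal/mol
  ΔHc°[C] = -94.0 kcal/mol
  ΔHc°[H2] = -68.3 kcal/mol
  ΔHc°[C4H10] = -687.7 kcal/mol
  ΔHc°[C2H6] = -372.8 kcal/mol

Using ΔH = Σ nΔHc°(reactants) − Σ nΔHc°(products):
= [1·(-372.8) + 2·(-687.7)] − [4·(-94.0) + 7·(-68.3) + 2·(-491.9)]
= 89.7 kcal/mol

ΔHrxn = 89.7 kcal/mol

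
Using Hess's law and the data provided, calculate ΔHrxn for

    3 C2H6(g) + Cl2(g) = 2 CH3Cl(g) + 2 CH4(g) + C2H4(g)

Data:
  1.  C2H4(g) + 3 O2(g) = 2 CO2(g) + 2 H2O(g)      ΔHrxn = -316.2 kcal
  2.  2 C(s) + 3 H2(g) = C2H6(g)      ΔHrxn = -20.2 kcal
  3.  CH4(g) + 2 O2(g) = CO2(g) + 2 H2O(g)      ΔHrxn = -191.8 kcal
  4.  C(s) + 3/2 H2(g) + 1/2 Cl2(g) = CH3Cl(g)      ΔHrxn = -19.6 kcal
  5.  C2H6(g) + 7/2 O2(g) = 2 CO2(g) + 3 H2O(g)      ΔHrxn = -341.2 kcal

eq. 1 reversed: +316.2 kcal
eq. 2 reversed: +20.2 kcal
eq. 3 reversed and × 2: (-2)·(-191.8) = +383.6 kcal
eq. 4 × 2: (2)·(-19.6) = -39.2 kcal
eq. 5 × 2: (2)·(-341.2) = -682.4 kcal
ΔHrxn = (+316.2) + (+20.2) + (+383.6) + (-39.2) + (-682.4) = -1.6 kcal

ΔHrxn = -1.6 kcal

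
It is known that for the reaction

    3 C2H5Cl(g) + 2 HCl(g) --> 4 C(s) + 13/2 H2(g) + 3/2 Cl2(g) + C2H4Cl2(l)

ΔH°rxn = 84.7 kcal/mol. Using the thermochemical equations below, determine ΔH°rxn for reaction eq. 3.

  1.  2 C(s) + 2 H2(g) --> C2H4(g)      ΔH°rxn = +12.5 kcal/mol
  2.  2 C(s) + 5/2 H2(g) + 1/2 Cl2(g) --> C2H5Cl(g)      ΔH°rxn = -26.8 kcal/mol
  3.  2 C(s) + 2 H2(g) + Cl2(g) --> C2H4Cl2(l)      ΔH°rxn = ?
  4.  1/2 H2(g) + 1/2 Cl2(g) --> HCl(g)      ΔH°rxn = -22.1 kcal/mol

eq. 1: not needed (C2H4(g) appears nowhere else).
eq. 2 reversed and × 3 (reverse to put C2H5Cl(g) on the reactant side; ×3 to match 3 C2H5Cl(g) in the target): (-3)·(-26.8) = +80.4 kcal/mol
eq. 3 as written (C2H4Cl2(l) already on the product side): contributes x
eq. 4 reversed and × 2 (HCl(g) must end up as a reactant; scale by 2 for the 2 HCl(g)): (-2)·(-22.1) = +44.2 kcal/mol
+84.7 = (+80.4) + (+44.2) + x
x = (+84.7 − (+124.6)) / (1) = -39.9 kcal/mol

ΔH°rxn = -39.9 kcal/mol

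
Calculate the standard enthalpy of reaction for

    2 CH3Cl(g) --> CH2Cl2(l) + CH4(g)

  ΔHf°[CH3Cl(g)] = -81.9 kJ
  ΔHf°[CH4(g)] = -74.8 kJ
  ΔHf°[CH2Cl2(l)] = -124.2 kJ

Products: 1·(-124.2) + 1·(-74.8) = -199.0
Reactants: 2·(-81.9) = -163.8
ΔH_rxn = (-199.0) − (-163.8) = -35.2 kJ

ΔH_rxn = -35.2 kJ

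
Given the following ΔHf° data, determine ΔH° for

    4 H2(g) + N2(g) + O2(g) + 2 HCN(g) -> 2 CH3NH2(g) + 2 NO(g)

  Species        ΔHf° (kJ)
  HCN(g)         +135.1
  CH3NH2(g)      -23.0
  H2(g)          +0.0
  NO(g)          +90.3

ΔH° = -135.6 kJ

Products: 2·(-23.0) + 2·(+90.3) = +134.6
Reactants: 4·(+0.0) + 1·(+0.0) + 1·(+0.0) + 2·(+135.1) = +270.2
ΔH° = (+134.6) − (+270.2) = -135.6 kJ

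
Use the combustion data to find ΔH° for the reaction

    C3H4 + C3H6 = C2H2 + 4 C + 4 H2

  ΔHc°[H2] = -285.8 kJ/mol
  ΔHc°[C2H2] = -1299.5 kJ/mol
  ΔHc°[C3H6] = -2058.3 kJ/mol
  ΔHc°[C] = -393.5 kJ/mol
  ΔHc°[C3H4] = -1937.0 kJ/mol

ΔH° = 21.4 kJ/mol

Using ΔH = Σ nΔHc°(reactants) − Σ nΔHc°(products):
= [1·(-1937.0) + 1·(-2058.3)] − [1·(-1299.5) + 4·(-393.5) + 4·(-285.8)]
= 21.4 kJ/mol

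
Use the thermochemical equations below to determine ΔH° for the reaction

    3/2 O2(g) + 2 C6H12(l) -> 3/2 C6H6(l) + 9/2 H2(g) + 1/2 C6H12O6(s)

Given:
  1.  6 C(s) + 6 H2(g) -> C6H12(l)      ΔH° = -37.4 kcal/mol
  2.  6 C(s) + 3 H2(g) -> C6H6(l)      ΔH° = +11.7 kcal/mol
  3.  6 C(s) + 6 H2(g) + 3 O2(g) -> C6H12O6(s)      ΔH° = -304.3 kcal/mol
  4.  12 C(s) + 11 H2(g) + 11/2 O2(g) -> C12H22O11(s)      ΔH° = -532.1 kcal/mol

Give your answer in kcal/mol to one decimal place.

eq. 1 reversed and × 2: (-2)·(-37.4) = +74.8 kcal/mol
eq. 2 × 3/2: (3/2)·(+11.7) = +17.55 kcal/mol
eq. 3 × 1/2: (1/2)·(-304.3) = -152.15 kcal/mol
eq. 4: not needed.
Summing the manipulated equations, ΔH° = (+74.8) + (+17.55) + (-152.15) = -59.8 kcal/mol

ΔH° = -59.8 kcal/mol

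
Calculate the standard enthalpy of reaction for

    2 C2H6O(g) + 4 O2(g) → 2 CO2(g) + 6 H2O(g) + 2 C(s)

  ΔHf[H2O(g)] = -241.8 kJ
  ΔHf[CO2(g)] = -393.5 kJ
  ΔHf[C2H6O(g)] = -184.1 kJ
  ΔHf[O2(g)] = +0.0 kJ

Products: 2·(-393.5) + 6·(-241.8) + 2·(+0.0) = -2237.8
Reactants: 2·(-184.1) + 4·(+0.0) = -368.2
ΔH°rxn = (-2237.8) − (-368.2) = -1869.6 kJ

ΔH°rxn = -1869.6 kJ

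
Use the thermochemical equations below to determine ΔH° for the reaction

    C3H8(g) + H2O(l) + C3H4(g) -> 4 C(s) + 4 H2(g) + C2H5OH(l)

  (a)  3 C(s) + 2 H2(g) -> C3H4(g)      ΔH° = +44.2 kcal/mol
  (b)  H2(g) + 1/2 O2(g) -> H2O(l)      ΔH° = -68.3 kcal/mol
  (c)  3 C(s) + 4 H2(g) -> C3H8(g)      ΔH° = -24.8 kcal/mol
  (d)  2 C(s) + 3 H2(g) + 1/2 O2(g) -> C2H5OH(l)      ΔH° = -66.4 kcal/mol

(a) reversed (C3H4(g) must end up as a reactant): -44.2 kcal/mol
(b) reversed (reverse to put H2O(l) on the reactant side): +68.3 kcal/mol
(c) reversed (reverse to put C3H8(g) on the reactant side): +24.8 kcal/mol
(d) as written (C2H5OH(l) already on the product side): -66.4 kcal/mol
Combining the equations, ΔH° = (-1)·(+44.2) + (-1)·(-68.3) + (-1)·(-24.8) + (1)·(-66.4) = -17.5 kcal/mol

ΔH° = -17.5 kcal/mol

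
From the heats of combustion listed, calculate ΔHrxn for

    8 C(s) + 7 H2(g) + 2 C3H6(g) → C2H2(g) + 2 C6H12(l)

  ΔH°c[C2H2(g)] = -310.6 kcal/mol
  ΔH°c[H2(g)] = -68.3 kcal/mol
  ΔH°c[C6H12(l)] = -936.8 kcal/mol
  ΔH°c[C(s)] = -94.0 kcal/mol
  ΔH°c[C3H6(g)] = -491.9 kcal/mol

ΔHrxn = -29.7 kcal/mol

With combustion enthalpies, reactants minus products:
= [8·(-94.0) + 7·(-68.3) + 2·(-491.9)] − [1·(-310.6) + 2·(-936.8)]
= -29.7 kcal/mol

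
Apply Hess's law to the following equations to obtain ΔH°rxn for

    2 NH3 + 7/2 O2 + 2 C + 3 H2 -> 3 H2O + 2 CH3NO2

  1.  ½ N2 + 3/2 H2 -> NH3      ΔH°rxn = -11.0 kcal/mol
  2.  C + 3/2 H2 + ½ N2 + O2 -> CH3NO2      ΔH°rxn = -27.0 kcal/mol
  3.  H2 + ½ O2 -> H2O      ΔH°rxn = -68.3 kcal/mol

ΔH°rxn = -236.9 kcal/mol

eq. 1 reversed and × 2 (reverse to put NH3 on the reactant side; scale by 2 for the 2 NH3): (-2)·(-11.0) = +22.0 kcal/mol
eq. 2 × 2 (×2 to match 2 CH3NO2 in the target): (2)·(-27.0) = -54.0 kcal/mol
eq. 3 × 3 (scale by 3 for the 3 H2O): (3)·(-68.3) = -204.9 kcal/mol
By Hess's law, ΔH°rxn = (-2)·(-11.0) + (2)·(-27.0) + (3)·(-68.3) = -236.9 kcal/mol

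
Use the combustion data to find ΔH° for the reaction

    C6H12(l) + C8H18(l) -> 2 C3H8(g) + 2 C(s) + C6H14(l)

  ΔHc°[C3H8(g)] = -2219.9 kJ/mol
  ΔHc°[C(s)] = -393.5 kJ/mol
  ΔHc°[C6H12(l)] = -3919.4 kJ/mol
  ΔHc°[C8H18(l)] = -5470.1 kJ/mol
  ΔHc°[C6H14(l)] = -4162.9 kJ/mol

Using ΔH = Σ nΔHc°(reactants) − Σ nΔHc°(products):
= [1·(-3919.4) + 1·(-5470.1)] − [2·(-2219.9) + 2·(-393.5) + 1·(-4162.9)]
= 0.2 kJ/mol

ΔH° = 0.2 kJ/mol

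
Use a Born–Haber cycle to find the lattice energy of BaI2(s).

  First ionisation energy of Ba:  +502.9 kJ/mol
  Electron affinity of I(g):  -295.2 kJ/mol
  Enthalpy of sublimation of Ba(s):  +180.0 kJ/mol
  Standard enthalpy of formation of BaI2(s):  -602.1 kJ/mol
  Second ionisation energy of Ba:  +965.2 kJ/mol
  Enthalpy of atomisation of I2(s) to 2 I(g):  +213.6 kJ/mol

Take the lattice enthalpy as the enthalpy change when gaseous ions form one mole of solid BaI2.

ΔHf° = 1·ΔHsub + 1·(ΣIE) + 1·D(I2) + 2·EA + U
-602.1 = 1·(+180.0) + 1·(+1468.1) + 1·(+213.6) + 2·(-295.2) + U
U = -602.1 − (+1271.3) = -1873.4 kJ/mol

U = -1873.4 kJ/mol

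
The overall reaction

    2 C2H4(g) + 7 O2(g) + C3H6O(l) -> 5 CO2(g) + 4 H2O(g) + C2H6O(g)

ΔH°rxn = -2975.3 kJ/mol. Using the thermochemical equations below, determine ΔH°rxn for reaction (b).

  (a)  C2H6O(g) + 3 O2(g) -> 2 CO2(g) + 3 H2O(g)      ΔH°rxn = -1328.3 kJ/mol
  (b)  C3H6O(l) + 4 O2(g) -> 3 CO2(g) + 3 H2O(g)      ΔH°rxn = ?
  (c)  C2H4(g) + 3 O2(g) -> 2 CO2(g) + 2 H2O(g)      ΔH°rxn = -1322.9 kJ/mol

(a) reversed: +1328.3 kJ/mol
(b) as written: contributes x
(c) × 2: (2)·(-1322.9) = -2645.8 kJ/mol
-2975.3 = (+1328.3) + (-2645.8) + x
x = (-2975.3 − (-1317.5)) / (1) = -1657.8 kJ/mol

ΔH°rxn = -1657.8 kJ/mol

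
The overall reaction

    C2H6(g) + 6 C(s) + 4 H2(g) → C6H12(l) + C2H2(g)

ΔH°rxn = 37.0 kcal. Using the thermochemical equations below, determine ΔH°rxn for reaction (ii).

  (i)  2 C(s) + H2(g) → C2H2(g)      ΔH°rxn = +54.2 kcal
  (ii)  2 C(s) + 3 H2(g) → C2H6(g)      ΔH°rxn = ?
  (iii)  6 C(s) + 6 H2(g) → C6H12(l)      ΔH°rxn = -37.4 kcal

(i) as written: +54.2 kcal
(ii) reversed: contributes −x
(iii) as written: -37.4 kcal
+37.0 = (+54.2) + (-37.4) − x
x = (+37.0 − (+16.8)) / (-1) = -20.2 kcal

ΔH°rxn = -20.2 kcal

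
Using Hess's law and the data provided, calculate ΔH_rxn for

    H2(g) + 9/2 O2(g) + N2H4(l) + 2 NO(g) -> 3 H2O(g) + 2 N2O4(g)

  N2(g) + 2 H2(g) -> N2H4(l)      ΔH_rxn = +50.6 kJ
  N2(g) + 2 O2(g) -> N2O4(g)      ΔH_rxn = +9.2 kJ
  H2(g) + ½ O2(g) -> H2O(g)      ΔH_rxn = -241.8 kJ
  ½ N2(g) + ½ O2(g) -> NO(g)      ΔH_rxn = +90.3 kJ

ΔH_rxn = -938.2 kJ

equation 1 reversed (reverse to put N2H4(l) on the reactant side): -50.6 kJ
equation 2 × 2 (×2 to match 2 N2O4(g) in the target): (2)·(+9.2) = +18.4 kJ
equation 3 × 3 (×3 to match 3 H2O(g) in the target): (3)·(-241.8) = -725.4 kJ
equation 4 reversed and × 2 (NO(g) must end up as a reactant; scale by 2 for the 2 NO(g)): (-2)·(+90.3) = -180.6 kJ
ΔH_rxn = (-50.6) + (+18.4) + (-725.4) + (-180.6) = -938.2 kJ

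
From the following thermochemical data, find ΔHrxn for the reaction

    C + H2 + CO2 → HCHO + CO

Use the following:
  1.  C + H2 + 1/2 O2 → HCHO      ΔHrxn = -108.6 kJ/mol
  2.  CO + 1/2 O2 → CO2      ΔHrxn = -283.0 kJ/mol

ΔHrxn = 174.4 kJ/mol

eq. 1 as written: -108.6 kJ/mol
eq. 2 reversed: +283.0 kJ/mol
Combining the equations, ΔHrxn = (-108.6) + (+283.0) = 174.4 kJ/mol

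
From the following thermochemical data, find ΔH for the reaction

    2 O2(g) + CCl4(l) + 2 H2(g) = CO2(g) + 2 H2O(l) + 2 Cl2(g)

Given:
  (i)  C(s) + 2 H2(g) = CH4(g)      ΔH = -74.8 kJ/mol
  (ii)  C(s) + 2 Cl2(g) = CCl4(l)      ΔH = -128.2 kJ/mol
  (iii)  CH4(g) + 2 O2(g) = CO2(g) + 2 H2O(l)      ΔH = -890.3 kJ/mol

(i) as written: -74.8 kJ/mol
(ii) reversed: +128.2 kJ/mol
(iii) as written: -890.3 kJ/mol
ΔH = (-74.8) + (+128.2) + (-890.3) = -836.9 kJ/mol

ΔH = -836.9 kJ/mol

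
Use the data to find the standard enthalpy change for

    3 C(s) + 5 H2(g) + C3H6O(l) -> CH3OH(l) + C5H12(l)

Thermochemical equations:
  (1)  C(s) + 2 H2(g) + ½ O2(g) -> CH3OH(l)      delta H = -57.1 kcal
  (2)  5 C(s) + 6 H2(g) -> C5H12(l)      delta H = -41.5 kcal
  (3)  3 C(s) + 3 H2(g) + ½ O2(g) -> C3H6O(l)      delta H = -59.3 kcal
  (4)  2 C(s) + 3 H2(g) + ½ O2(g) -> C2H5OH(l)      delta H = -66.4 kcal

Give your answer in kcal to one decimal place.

(1) as written: -57.1 kcal
(2) as written: -41.5 kcal
(3) reversed: +59.3 kcal
(4): not needed.
Combining the equations, delta H = (1)·(-57.1) + (1)·(-41.5) + (-1)·(-59.3) = -39.3 kcal

delta H = -39.3 kcal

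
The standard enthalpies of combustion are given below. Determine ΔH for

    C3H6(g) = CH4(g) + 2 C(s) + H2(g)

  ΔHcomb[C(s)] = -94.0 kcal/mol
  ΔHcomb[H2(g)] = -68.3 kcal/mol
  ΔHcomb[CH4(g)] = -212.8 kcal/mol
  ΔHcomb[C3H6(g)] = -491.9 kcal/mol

ΔH = -22.8 kcal/mol

With combustion enthalpies, reactants minus products:
= [1·(-491.9)] − [1·(-212.8) + 2·(-94.0) + 1·(-68.3)]
= -22.8 kcal/mol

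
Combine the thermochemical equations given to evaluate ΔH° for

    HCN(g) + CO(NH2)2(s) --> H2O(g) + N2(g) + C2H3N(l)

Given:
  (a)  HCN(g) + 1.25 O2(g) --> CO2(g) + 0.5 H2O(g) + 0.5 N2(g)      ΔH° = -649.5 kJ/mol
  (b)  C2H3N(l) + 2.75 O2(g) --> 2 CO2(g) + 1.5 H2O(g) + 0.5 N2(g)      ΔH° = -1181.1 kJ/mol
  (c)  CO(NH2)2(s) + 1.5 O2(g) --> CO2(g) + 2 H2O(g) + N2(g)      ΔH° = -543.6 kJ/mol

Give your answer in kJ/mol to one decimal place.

ΔH° = -12.0 kJ/mol

(a) as written: -649.5 kJ/mol
(b) reversed: +1181.1 kJ/mol
(c) as written: -543.6 kJ/mol
ΔH° = (1)·(-649.5) + (-1)·(-1181.1) + (1)·(-543.6) = -12.0 kJ/mol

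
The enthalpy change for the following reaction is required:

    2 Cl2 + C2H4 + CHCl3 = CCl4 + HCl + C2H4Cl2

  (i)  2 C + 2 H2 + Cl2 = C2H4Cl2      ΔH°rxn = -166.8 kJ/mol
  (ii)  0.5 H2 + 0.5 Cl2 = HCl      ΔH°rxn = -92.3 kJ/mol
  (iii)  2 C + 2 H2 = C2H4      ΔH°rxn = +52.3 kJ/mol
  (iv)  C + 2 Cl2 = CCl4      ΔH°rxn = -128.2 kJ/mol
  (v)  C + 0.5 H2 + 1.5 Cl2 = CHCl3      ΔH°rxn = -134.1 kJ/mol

ΔH°rxn = -305.5 kJ/mol

(i) as written: -166.8 kJ/mol
(ii) as written: -92.3 kJ/mol
(iii) reversed: -52.3 kJ/mol
(iv) as written: -128.2 kJ/mol
(v) reversed: +134.1 kJ/mol
By Hess's law, ΔH°rxn = (-166.8) + (-92.3) + (-52.3) + (-128.2) + (+134.1) = -305.5 kJ/mol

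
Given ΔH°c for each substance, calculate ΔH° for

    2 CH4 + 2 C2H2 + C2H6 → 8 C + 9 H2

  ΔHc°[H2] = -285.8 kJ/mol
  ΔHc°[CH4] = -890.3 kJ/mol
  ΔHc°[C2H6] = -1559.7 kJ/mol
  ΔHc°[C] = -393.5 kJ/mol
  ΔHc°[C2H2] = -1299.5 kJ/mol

With combustion enthalpies, reactants minus products:
= [2·(-890.3) + 2·(-1299.5) + 1·(-1559.7)] − [8·(-393.5) + 9·(-285.8)]
= -219.1 kJ/mol

ΔH° = -219.1 kJ/mol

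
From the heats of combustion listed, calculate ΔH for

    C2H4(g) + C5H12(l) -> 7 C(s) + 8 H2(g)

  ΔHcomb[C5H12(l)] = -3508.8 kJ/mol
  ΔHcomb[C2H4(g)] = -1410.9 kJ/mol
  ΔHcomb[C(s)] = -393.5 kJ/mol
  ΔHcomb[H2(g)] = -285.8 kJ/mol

ΔH = 121.2 kJ/mol

Using ΔH = Σ nΔHc°(reactants) − Σ nΔHc°(products):
= [1·(-1410.9) + 1·(-3508.8)] − [7·(-393.5) + 8·(-285.8)]
= 121.2 kJ/mol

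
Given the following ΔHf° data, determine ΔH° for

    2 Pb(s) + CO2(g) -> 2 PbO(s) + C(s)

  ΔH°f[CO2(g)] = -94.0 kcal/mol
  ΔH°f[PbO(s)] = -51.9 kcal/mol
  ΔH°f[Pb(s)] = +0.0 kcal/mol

ΔH° = -9.8 kcal/mol

Products: 2·(-51.9) + 1·(+0.0) = -103.8
Reactants: 2·(+0.0) + 1·(-94.0) = -94.0
ΔH° = (-103.8) − (-94.0) = -9.8 kcal/mol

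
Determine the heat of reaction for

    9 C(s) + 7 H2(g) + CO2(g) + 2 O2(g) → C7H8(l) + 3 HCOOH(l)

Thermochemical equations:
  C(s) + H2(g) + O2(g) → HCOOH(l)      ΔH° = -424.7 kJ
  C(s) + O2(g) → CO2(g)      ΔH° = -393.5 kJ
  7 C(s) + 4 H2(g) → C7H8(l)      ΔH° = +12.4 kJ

equation 1 × 3: (3)·(-424.7) = -1274.1 kJ
equation 2 reversed: +393.5 kJ
equation 3 as written: +12.4 kJ
By Hess's law, ΔH° = (-1274.1) + (+393.5) + (+12.4) = -868.2 kJ

ΔH° = -868.2 kJ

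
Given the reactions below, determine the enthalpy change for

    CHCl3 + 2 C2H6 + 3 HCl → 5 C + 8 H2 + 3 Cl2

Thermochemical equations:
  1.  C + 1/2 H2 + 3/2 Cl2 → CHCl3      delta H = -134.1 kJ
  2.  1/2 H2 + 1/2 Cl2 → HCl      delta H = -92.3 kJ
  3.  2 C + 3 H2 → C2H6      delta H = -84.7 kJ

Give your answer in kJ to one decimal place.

delta H = 580.4 kJ

eq. 1 reversed: +134.1 kJ
eq. 2 reversed and × 3: (-3)·(-92.3) = +276.9 kJ
eq. 3 reversed and × 2: (-2)·(-84.7) = +169.4 kJ
Since enthalpy is a state function, delta H = (+134.1) + (+276.9) + (+169.4) = 580.4 kJ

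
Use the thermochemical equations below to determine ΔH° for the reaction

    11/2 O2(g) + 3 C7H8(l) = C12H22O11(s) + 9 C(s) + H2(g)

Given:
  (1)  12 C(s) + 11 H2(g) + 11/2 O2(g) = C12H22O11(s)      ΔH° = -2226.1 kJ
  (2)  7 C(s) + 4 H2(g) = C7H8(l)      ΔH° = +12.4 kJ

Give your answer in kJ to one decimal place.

ΔH° = -2263.3 kJ

(1) as written (C12H22O11(s) already on the product side): -2226.1 kJ
(2) reversed and × 3 (C7H8(l) must end up as a reactant; ×3 to match 3 C7H8(l) in the target): (-3)·(+12.4) = -37.2 kJ
Combining the equations, ΔH° = (1)·(-2226.1) + (-3)·(+12.4) = -2263.3 kJ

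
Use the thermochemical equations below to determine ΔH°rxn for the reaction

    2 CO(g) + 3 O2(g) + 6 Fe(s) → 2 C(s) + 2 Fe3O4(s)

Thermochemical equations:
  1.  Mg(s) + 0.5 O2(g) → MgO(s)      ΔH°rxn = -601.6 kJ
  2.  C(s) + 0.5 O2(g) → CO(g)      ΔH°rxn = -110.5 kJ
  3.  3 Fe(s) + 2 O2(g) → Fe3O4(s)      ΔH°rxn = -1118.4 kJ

eq. 1: not needed.
eq. 2 reversed and × 2: (-2)·(-110.5) = +221.0 kJ
eq. 3 × 2: (2)·(-1118.4) = -2236.8 kJ
Combining the equations, ΔH°rxn = (+221.0) + (-2236.8) = -2015.8 kJ

ΔH°rxn = -2015.8 kJ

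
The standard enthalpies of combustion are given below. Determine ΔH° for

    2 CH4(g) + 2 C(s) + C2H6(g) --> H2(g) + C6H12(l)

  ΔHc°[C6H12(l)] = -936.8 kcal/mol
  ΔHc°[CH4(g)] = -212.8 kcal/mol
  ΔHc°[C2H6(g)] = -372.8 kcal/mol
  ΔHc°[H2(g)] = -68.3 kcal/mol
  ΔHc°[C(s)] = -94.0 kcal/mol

With combustion enthalpies, reactants minus products:
= [2·(-212.8) + 2·(-94.0) + 1·(-372.8)] − [1·(-68.3) + 1·(-936.8)]
= 18.7 kcal/mol

ΔH° = 18.7 kcal/mol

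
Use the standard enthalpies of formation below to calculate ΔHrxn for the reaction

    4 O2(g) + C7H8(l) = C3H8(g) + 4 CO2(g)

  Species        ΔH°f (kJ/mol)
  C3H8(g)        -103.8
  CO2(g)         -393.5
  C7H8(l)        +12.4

ΔHrxn = -1690.2 kJ/mol

Products: 1·(-103.8) + 4·(-393.5) = -1677.8
Reactants: 4·(+0.0) + 1·(+12.4) = +12.4
ΔHrxn = (-1677.8) − (+12.4) = -1690.2 kJ/mol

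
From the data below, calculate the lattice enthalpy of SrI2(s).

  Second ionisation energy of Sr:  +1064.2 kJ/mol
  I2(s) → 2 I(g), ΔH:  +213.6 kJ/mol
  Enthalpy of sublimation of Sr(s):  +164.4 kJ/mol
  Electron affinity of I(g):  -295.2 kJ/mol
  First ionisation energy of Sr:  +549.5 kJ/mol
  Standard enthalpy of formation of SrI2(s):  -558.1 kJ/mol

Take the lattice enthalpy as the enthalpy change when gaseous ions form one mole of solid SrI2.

ΔHf° = 1·ΔHsub + 1·(ΣIE) + 1·D(I2) + 2·EA + U
-558.1 = 1·(+164.4) + 1·(+1613.7) + 1·(+213.6) + 2·(-295.2) + U
U = -558.1 − (+1401.3) = -1959.4 kJ/mol

U = -1959.4 kJ/mol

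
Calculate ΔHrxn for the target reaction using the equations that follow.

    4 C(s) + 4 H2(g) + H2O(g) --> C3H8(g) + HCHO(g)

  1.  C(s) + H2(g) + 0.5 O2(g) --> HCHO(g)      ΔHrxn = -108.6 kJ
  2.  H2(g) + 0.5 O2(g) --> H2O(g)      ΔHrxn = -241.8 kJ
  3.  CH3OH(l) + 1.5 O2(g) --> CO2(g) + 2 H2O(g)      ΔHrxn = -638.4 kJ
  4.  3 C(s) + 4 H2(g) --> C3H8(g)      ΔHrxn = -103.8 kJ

ΔHrxn = 29.4 kJ

eq. 1 as written (HCHO(g) already on the product side): -108.6 kJ
eq. 2 reversed: +241.8 kJ
eq. 3: not needed (CO2(g) appears nowhere else).
eq. 4 as written (C3H8(g) already on the product side): -103.8 kJ
Combining the equations, ΔHrxn = (-108.6) + (+241.8) + (-103.8) = 29.4 kJ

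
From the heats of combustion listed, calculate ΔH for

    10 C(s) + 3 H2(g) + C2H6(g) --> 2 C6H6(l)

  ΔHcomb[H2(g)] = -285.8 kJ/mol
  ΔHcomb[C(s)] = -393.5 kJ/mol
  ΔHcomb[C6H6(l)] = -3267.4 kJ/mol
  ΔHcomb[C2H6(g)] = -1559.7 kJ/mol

With combustion enthalpies, reactants minus products:
= [10·(-393.5) + 3·(-285.8) + 1·(-1559.7)] − [2·(-3267.4)]
= 182.7 kJ/mol

ΔH = 182.7 kJ/mol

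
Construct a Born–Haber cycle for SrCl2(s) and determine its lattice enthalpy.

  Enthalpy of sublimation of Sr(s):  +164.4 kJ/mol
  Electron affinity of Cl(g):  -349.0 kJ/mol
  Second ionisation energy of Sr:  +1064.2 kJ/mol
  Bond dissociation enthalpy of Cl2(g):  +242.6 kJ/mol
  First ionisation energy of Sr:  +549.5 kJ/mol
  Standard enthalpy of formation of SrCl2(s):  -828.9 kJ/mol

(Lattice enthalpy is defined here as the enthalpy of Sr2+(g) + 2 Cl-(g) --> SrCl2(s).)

ΔHf° = 1·ΔHsub + 1·(ΣIE) + 1·D(Cl2) + 2·EA + U
-828.9 = 1·(+164.4) + 1·(+1613.7) + 1·(+242.6) + 2·(-349.0) + U
U = -828.9 − (+1322.7) = -2151.6 kJ/mol

U = -2151.6 kJ/mol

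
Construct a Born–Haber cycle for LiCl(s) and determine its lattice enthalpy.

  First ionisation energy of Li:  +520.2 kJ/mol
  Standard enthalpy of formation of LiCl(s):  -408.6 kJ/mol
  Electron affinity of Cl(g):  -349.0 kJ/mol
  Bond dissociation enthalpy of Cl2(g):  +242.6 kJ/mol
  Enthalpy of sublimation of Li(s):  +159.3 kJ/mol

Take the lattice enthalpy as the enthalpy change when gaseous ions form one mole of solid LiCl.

ΔHf° = 1·ΔHsub + 1·(ΣIE) + 1/2·D(Cl2) + 1·EA + U
-408.6 = 1·(+159.3) + 1·(+520.2) + 1/2·(+242.6) + 1·(-349.0) + U
U = -408.6 − (+451.8) = -860.4 kJ/mol

U = -860.4 kJ/mol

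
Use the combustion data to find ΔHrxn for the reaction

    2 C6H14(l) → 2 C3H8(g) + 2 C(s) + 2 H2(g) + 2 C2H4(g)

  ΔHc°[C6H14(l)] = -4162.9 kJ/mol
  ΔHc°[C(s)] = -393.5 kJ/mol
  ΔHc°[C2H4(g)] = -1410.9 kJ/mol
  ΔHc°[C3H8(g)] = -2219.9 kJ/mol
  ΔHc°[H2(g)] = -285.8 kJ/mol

ΔHrxn = 294.4 kJ/mol

With combustion enthalpies, reactants minus products:
= [2·(-4162.9)] − [2·(-2219.9) + 2·(-393.5) + 2·(-285.8) + 2·(-1410.9)]
= 294.4 kJ/mol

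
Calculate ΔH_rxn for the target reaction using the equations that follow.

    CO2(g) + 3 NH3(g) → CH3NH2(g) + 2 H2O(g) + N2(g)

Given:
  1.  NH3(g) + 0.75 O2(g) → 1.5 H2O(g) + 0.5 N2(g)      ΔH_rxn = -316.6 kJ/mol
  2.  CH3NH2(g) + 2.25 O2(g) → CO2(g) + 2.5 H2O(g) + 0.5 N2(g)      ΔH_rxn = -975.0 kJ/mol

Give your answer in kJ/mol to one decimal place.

ΔH_rxn = 25.2 kJ/mol

eq. 1 × 3 (scale by 3 for the 3 NH3(g)): (3)·(-316.6) = -949.8 kJ/mol
eq. 2 reversed (CH3NH2(g) must end up as a product): +975.0 kJ/mol
ΔH_rxn = (3)·(-316.6) + (-1)·(-975.0) = 25.2 kJ/mol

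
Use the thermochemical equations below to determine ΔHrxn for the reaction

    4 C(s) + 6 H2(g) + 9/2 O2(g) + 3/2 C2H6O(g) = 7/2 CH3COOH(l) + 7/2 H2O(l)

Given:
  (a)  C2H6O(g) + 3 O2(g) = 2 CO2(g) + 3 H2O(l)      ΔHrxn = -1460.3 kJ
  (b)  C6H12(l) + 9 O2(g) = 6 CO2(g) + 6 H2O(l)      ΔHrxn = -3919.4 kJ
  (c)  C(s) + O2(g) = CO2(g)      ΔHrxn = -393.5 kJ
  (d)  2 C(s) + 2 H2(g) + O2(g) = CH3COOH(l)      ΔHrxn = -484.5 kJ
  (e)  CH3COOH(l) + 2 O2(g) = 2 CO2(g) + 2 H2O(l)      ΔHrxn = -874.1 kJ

ΔHrxn = -2419.9 kJ

(a) × 3/2 (scale by 3/2 for the 3/2 C2H6O(g)): (3/2)·(-1460.3) = -2190.45 kJ
(b): not needed (C6H12(l) appears nowhere else).
(c) reversed and × 2: (-2)·(-393.5) = +787.0 kJ
(d) × 3 (×3 to match 6 H2(g) in the target): (3)·(-484.5) = -1453.5 kJ
(e) reversed and × 1/2: (-1/2)·(-874.1) = +437.05 kJ
Combining the equations, ΔHrxn = (3/2)·(-1460.3) + (-2)·(-393.5) + (3)·(-484.5) + (-1/2)·(-874.1) = -2419.9 kJ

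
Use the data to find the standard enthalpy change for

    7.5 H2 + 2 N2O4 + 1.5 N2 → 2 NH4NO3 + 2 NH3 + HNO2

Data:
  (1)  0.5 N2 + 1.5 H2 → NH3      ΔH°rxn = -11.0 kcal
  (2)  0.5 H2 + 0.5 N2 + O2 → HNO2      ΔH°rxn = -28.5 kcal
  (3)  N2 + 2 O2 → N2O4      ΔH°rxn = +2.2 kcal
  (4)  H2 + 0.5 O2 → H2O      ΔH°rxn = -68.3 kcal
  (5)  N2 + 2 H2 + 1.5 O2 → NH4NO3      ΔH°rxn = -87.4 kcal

ΔH°rxn = -229.7 kcal

(1) × 2: (2)·(-11.0) = -22.0 kcal
(2) as written: -28.5 kcal
(3) reversed and × 2: (-2)·(+2.2) = -4.4 kcal
(4): not needed.
(5) × 2: (2)·(-87.4) = -174.8 kcal
ΔH°rxn = (2)·(-11.0) + (1)·(-28.5) + (-2)·(+2.2) + (2)·(-87.4) = -229.7 kcal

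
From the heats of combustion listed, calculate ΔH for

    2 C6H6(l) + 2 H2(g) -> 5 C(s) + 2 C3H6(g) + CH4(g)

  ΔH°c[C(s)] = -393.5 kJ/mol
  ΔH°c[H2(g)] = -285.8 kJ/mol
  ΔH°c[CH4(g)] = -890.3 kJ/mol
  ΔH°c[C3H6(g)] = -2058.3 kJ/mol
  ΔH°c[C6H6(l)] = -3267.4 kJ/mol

Using ΔH = Σ nΔHc°(reactants) − Σ nΔHc°(products):
= [2·(-3267.4) + 2·(-285.8)] − [5·(-393.5) + 2·(-2058.3) + 1·(-890.3)]
= -132.0 kJ/mol

ΔH = -132.0 kJ/mol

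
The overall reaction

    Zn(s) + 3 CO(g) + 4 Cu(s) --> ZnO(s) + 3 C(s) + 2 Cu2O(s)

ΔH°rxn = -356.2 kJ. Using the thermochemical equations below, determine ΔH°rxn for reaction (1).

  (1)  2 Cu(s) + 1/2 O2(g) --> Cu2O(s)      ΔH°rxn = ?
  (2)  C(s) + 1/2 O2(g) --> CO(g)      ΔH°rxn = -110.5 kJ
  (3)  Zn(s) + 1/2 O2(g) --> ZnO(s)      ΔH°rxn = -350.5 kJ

(1) × 2 (scale by 2 for the 2 Cu2O(s)): contributes 2·x
(2) reversed and × 3 (CO(g) must end up as a reactant; scale by 3 for the 3 CO(g)): (-3)·(-110.5) = +331.5 kJ
(3) as written (ZnO(s) already on the product side): -350.5 kJ
-356.2 = (+331.5) + (-350.5) + 2·x
x = (-356.2 − (-19.0)) / (2) = -168.6 kJ

ΔH°rxn = -168.6 kJ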